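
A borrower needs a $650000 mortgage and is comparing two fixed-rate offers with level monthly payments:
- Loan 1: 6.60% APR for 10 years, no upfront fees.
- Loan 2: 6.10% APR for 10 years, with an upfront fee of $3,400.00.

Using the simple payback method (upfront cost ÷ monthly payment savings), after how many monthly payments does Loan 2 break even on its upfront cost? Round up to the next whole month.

Loan 1: monthly rate = 6.6%/12 = 0.0055000; payment = 650,000 × 0.0055000 / (1 − (1+0.0055000)^−120) = $7,413.73.
Loan 2: monthly rate = 6.1%/12 = 0.0050833; payment = 650,000 × 0.0050833 / (1 − (1+0.0050833)^−120) = $7,249.02.
Monthly savings = $7,413.73 − $7,249.02 = $164.71.
Break-even = $3,400.00 / $164.71 = 20.64 → 21 months.

21 months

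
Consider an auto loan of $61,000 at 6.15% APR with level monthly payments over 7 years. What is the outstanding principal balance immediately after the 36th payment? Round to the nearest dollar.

$38,020

With monthly rate i = 6.15%/12 = 0.0051250, the balance after k of n payments is P · [(1+i)^n − (1+i)^k] / [(1+i)^n − 1].
(1+0.0051250)^84 = 1.53633637 and (1+0.0051250)^36 = 1.20205048, so the balance is 61,000 × (1.53633637 − 1.20205048) / (1.53633637 − 1) = $38,019.87.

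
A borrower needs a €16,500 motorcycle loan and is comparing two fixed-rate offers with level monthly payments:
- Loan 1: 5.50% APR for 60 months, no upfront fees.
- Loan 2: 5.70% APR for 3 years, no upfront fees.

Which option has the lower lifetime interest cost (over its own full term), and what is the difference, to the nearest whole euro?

Loan 1: monthly rate = 5.5%/12 = 0.0045833; payment = 16,500 × 0.0045833 / (1 − (1+0.0045833)^−60) = €315.17.
Total interest on Loan 1 = 60 × €315.17 − €16,500 = €2,410.20.
Loan 2: at 5.70% the monthly rate is 0.0047500, so the payment is 16,500 × 0.0047500 / (1 − 1.0047500^−36) = €499.72.
Total interest on Loan 2 = 36 × €499.72 − €16,500 = €1,489.92.
Loan 2 is lower by €920.28.

Loan 2 by €920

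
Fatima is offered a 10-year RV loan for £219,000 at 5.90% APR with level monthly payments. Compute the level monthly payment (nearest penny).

At 5.90% the monthly rate is 0.0049167, so the payment is 219,000 × 0.0049167 / (1 − 1.0049167^−120) = £2,420.37.

£2,420.37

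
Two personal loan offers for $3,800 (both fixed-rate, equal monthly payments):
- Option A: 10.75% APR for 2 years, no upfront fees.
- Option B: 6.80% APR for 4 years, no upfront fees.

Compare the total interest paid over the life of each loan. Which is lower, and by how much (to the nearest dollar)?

Option A: at 10.75% the monthly rate is 0.0089583, so the payment is 3,800 × 0.0089583 / (1 − 1.0089583^−24) = $176.67.
Total interest on Option A = 24 × $176.67 − $3,800 = $440.08.
Option B: at 6.80% the monthly rate is 0.0056667, so the payment is 3,800 × 0.0056667 / (1 − 1.0056667^−48) = $90.64.
Total interest on Option B = 48 × $90.64 − $3,800 = $550.72.
Option A is lower by $110.64.

Option A by $111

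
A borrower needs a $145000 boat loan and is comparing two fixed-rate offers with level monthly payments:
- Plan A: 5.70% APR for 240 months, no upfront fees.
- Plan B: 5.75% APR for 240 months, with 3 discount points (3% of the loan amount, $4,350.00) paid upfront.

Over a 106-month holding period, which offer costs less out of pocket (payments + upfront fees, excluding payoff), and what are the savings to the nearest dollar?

Plan A: at 5.70% the monthly rate is 0.0047500, so the payment is 145,000 × 0.0047500 / (1 − 1.0047500^−240) = $1,013.89.
Plan B: monthly rate = 5.75%/12 = 0.0047917; payment = 145,000 × 0.0047917 / (1 − (1+0.0047917)^−240) = $1,018.02.
Over 106 months: Plan A costs 106 × $1,013.89 = $107,472.34; Plan B costs 106 × $1,018.02 + $4,350.00 = $112,260.12.
Plan A is cheaper by $112,260.12 − $107,472.34 = $4,787.78.

Plan A by $4,788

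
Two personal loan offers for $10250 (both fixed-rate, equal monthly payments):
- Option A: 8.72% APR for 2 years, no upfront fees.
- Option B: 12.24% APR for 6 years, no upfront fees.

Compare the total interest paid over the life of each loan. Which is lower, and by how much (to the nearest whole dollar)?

Option A: monthly rate = 8.72%/12 = 0.0072667; payment = 10,250 × 0.0072667 / (1 − (1+0.0072667)^−24) = $466.95.
Total interest on Option A = 24 × $466.95 − $10,250 = $956.80.
Option B: at 12.24% the monthly rate is 0.0102000, so the payment is 10,250 × 0.0102000 / (1 − 1.0102000^−72) = $201.67.
Total interest on Option B = 72 × $201.67 − $10,250 = $4,270.24.
Option A is lower by $3,313.44.

Option A by $3,313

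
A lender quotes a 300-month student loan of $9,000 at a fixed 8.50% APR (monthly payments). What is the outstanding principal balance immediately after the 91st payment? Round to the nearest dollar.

With monthly rate i = 8.5%/12 = 0.0070833, the balance after k of n payments is P · [(1+i)^n − (1+i)^k] / [(1+i)^n − 1].
(1+0.0070833)^300 = 8.31041303 and (1+0.0070833)^91 = 1.90086901, so the balance is 9,000 × (8.31041303 − 1.90086901) / (8.31041303 − 1) = $7,890.92.

$7,891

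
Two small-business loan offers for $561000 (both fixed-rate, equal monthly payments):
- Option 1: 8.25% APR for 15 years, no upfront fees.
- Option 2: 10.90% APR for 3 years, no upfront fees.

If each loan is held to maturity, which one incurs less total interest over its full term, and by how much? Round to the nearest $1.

Option 2 by $319,413

Option 1: monthly rate = 8.25%/12 = 0.0068750; payment = 561,000 × 0.0068750 / (1 − (1+0.0068750)^−180) = $5,442.49.
Total interest on Option 1 = 180 × $5,442.49 − $561,000 = $418,648.20.
Option 2: monthly rate = 10.9%/12 = 0.0090833; payment = 561,000 × 0.0090833 / (1 − (1+0.0090833)^−36) = $18,339.86.
Total interest on Option 2 = 36 × $18,339.86 − $561,000 = $99,234.96.
Option 2 is lower by $319,413.24.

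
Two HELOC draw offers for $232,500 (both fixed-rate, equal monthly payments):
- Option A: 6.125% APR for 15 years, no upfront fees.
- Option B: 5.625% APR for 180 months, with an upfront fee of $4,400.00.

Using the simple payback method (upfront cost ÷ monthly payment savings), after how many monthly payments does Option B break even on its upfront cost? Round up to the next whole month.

71 months

Option A: at 6.125% the monthly rate is 0.0051042, so the payment is 232,500 × 0.0051042 / (1 − 1.0051042^−180) = $1,977.70.
Option B: at 5.625% the monthly rate is 0.0046875, so the payment is 232,500 × 0.0046875 / (1 − 1.0046875^−180) = $1,915.18.
Monthly savings = $1,977.70 − $1,915.18 = $62.52.
Break-even = $4,400.00 / $62.52 = 70.38 → 71 months.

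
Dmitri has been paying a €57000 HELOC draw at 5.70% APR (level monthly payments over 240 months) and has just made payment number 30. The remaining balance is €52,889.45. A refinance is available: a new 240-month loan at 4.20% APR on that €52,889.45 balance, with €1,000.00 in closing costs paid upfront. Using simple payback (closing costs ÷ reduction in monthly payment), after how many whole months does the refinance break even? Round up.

14 months

Current payment = 57,000 × 5.7%/12 / (1 − (1+0.0047500)^−240) = €398.56.
Refinanced payment = 52,889.45 × 0.0035000 / (1 − (1+0.0035000)^−240) = €326.10.
Monthly savings = €398.56 − €326.10 = €72.46.
Break-even = €1,000.00 / €72.46 = 13.80 → 14 months.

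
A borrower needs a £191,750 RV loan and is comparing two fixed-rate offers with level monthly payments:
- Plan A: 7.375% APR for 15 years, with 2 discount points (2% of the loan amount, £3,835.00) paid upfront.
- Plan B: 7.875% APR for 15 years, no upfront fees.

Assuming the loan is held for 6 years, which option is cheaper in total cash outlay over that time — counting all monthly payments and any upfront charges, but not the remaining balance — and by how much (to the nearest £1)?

Plan A by £103

Plan A: monthly rate = 7.375%/12 = 0.0061458; payment = 191,750 × 0.0061458 / (1 − (1+0.0061458)^−180) = £1,763.95.
Plan B: at 7.875% the monthly rate is 0.0065625, so the payment is 191,750 × 0.0065625 / (1 − 1.0065625^−180) = £1,818.65.
Over 72 months: Plan A costs 72 × £1,763.95 + £3,835.00 = £130,839.40; Plan B costs 72 × £1,818.65 = £130,942.80.
Plan A is cheaper by £130,942.80 − £130,839.40 = £103.40.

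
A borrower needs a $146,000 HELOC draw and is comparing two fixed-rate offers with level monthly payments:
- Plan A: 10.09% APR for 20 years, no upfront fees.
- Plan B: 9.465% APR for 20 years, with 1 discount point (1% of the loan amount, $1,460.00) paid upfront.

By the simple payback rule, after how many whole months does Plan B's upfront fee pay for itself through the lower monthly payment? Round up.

Plan A: monthly rate = 10.09%/12 = 0.0084083; payment = 146,000 × 0.0084083 / (1 − (1+0.0084083)^−240) = $1,417.65.
Plan B: at 9.465% the monthly rate is 0.0078875, so the payment is 146,000 × 0.0078875 / (1 − 1.0078875^−240) = $1,357.58.
Monthly savings = $1,417.65 − $1,357.58 = $60.07.
Break-even = $1,460.00 / $60.07 = 24.30 → 25 months.

25 months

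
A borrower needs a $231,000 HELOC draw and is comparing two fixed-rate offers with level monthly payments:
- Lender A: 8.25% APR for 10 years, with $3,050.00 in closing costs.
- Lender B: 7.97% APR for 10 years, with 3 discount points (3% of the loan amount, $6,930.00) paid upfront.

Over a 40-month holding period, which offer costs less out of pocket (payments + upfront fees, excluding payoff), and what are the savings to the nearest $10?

Lender A by $2,510

Lender A: monthly rate = 8.25%/12 = 0.0068750; payment = 231,000 × 0.0068750 / (1 − (1+0.0068750)^−120) = $2,833.28.
Lender B: monthly rate = 7.97%/12 = 0.0066417; payment = 231,000 × 0.0066417 / (1 − (1+0.0066417)^−120) = $2,799.01.
Over 40 months: Lender A costs 40 × $2,833.28 + $3,050.00 = $116,381.20; Lender B costs 40 × $2,799.01 + $6,930.00 = $118,890.40.
Lender A is cheaper by $118,890.40 − $116,381.20 = $2,509.20.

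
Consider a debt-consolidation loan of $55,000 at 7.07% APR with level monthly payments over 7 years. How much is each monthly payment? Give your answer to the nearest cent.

Monthly rate = 7.07%/12 = 0.0058917; payment = 55,000 × 0.0058917 / (1 − (1+0.0058917)^−84) = $831.98.

$831.98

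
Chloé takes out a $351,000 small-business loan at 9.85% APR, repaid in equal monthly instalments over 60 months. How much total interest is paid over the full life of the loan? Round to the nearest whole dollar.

$94,910

Monthly rate = 9.85%/12 = 0.0082083; payment = 351,000 × 0.0082083 / (1 − (1+0.0082083)^−60) = $7,431.83.
Total paid = 60 × $7,431.83 = $445,909.80; interest = $445,909.80 − $351,000 = $94,909.80.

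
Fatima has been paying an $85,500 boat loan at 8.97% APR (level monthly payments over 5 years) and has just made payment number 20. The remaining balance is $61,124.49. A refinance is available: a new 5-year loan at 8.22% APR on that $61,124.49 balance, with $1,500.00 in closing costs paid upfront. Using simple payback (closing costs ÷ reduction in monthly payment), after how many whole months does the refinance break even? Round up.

3 months

Current payment = 85,500 × 8.97%/12 / (1 − (1+0.0074750)^−60) = $1,773.59.
Refinanced payment = 61,124.49 × 0.0068500 / (1 − (1+0.0068500)^−60) = $1,245.83.
Monthly savings = $1,773.59 − $1,245.83 = $527.76.
Break-even = $1,500.00 / $527.76 = 2.84 → 3 months.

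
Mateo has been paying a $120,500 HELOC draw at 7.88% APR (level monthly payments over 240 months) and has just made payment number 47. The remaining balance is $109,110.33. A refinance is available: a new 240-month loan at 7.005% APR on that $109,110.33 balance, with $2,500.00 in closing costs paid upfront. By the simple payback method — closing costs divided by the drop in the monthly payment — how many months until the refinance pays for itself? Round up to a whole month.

17 months

Current payment = 120,500 × 7.88%/12 / (1 − (1+0.0065667)^−240) = $998.93.
Refinanced payment = 109,110.33 × 0.0058375 / (1 − (1+0.0058375)^−240) = $846.26.
Monthly savings = $998.93 − $846.26 = $152.67.
Break-even = $2,500.00 / $152.67 = 16.38 → 17 months.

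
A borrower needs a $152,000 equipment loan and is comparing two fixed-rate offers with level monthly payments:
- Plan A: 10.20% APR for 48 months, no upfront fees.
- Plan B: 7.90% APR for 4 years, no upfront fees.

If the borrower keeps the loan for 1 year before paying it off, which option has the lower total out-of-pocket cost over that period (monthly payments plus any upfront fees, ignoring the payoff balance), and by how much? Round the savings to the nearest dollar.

Plan A: monthly rate = 10.2%/12 = 0.0085000; payment = 152,000 × 0.0085000 / (1 − (1+0.0085000)^−48) = $3,869.73.
Plan B: at 7.90% the monthly rate is 0.0065833, so the payment is 152,000 × 0.0065833 / (1 − 1.0065833^−48) = $3,703.63.
Over 12 months: Plan A costs 12 × $3,869.73 = $46,436.76; Plan B costs 12 × $3,703.63 = $44,443.56.
Plan B is cheaper by $46,436.76 − $44,443.56 = $1,993.20.

Plan B by $1,993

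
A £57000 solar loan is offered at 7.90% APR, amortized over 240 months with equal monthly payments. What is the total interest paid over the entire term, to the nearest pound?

At 7.90% the monthly rate is 0.0065833, so the payment is 57,000 × 0.0065833 / (1 − 1.0065833^−240) = £473.23.
Total paid = 240 × £473.23 = £113,575.20; interest = £113,575.20 − £57,000 = £56,575.20.

£56,575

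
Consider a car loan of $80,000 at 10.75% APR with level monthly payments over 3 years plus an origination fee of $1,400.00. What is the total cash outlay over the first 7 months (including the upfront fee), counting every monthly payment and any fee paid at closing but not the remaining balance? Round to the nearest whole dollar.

$19,667

At 10.75% the monthly rate is 0.0089583, so the payment is 80,000 × 0.0089583 / (1 − 1.0089583^−36) = $2,609.64.
Total outlay = 7 × $2,609.64 + $1,400.00 = $19,667.48.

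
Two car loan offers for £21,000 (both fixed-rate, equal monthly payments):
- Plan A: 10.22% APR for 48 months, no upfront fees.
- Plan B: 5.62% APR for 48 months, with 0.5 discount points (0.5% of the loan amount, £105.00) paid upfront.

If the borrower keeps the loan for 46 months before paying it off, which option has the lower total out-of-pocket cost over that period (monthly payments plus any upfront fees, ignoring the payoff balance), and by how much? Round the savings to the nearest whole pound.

Plan B by £1,979

Plan A: monthly rate = 10.22%/12 = 0.0085167; payment = 21,000 × 0.0085167 / (1 − (1+0.0085167)^−48) = £534.84.
Plan B: at 5.62% the monthly rate is 0.0046833, so the payment is 21,000 × 0.0046833 / (1 − 1.0046833^−48) = £489.54.
Over 46 months: Plan A costs 46 × £534.84 = £24,602.64; Plan B costs 46 × £489.54 + £105.00 = £22,623.84.
Plan B is cheaper by £24,602.64 − £22,623.84 = £1,978.80.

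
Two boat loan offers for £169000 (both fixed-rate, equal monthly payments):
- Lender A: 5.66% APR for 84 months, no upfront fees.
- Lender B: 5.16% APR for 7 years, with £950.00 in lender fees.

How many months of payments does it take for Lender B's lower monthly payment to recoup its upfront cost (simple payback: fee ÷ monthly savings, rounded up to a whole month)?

24 months

Lender A: monthly rate = 5.66%/12 = 0.0047167; payment = 169,000 × 0.0047167 / (1 − (1+0.0047167)^−84) = £2,441.39.
Lender B: monthly rate = 5.16%/12 = 0.0043000; payment = 169,000 × 0.0043000 / (1 − (1+0.0043000)^−84) = £2,401.36.
Monthly savings = £2,441.39 − £2,401.36 = £40.03.
Break-even = £950.00 / £40.03 = 23.73 → 24 months.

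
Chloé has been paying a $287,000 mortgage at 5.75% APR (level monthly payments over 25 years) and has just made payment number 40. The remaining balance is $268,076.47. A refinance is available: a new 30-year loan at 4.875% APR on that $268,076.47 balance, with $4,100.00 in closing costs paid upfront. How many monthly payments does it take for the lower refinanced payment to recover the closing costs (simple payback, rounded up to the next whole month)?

Current payment = 287,000 × 5.75%/12 / (1 − (1+0.0047917)^−300) = $1,805.54.
Refinanced payment = 268,076.47 × 0.0040625 / (1 − (1+0.0040625)^−360) = $1,418.68.
Monthly savings = $1,805.54 − $1,418.68 = $386.86.
Break-even = $4,100.00 / $386.86 = 10.60 → 11 months.

11 months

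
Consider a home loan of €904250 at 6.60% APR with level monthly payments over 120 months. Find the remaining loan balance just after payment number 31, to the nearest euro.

With monthly rate i = 6.6%/12 = 0.0055000, the balance after k of n payments is P · [(1+i)^n − (1+i)^k] / [(1+i)^n − 1].
(1+0.0055000)^120 = 1.93129667 and (1+0.0055000)^31 = 1.18534377, so the balance is 904,250 × (1.93129667 − 1.18534377) / (1.93129667 − 1) = €724,288.97.

€724,289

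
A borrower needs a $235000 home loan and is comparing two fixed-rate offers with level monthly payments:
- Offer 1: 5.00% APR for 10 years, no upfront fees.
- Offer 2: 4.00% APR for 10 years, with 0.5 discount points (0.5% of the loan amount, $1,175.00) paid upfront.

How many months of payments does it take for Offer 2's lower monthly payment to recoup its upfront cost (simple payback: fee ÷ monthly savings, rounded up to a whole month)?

11 months

Offer 1: monthly rate = 5%/12 = 0.0041667; payment = 235,000 × 0.0041667 / (1 − (1+0.0041667)^−120) = $2,492.54.
Offer 2: monthly rate = 4%/12 = 0.0033333; payment = 235,000 × 0.0033333 / (1 − (1+0.0033333)^−120) = $2,379.26.
Monthly savings = $2,492.54 − $2,379.26 = $113.28.
Break-even = $1,175.00 / $113.28 = 10.37 → 11 months.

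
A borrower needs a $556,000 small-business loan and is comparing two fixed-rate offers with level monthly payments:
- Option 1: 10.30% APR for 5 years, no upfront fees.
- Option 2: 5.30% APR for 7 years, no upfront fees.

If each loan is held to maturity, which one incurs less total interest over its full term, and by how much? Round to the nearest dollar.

Option 1: monthly rate = 10.3%/12 = 0.0085833; payment = 556,000 × 0.0085833 / (1 − (1+0.0085833)^−60) = $11,895.60.
Total interest on Option 1 = 60 × $11,895.60 − $556,000 = $157,736.00.
Option 2: at 5.30% the monthly rate is 0.0044167, so the payment is 556,000 × 0.0044167 / (1 − 1.0044167^−84) = $7,937.07.
Total interest on Option 2 = 84 × $7,937.07 − $556,000 = $110,713.88.
Option 2 is lower by $47,022.12.

Option 2 by $47,022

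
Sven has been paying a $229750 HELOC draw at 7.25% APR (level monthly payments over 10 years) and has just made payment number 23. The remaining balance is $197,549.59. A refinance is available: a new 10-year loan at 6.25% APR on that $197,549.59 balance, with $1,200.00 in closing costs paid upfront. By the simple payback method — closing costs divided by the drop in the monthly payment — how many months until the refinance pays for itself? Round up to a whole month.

3 months

Current payment = 229,750 × 7.25%/12 / (1 − (1+0.0060417)^−120) = $2,697.29.
Refinanced payment = 197,549.59 × 0.0052083 / (1 − (1+0.0052083)^−120) = $2,218.09.
Monthly savings = $2,697.29 − $2,218.09 = $479.20.
Break-even = $1,200.00 / $479.20 = 2.50 → 3 months.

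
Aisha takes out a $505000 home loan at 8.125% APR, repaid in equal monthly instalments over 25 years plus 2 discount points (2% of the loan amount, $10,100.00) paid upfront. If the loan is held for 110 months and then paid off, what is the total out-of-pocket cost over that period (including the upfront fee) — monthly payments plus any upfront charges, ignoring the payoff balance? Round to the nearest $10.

At 8.125% the monthly rate is 0.0067708, so the payment is 505,000 × 0.0067708 / (1 − 1.0067708^−300) = $3,939.58.
Total outlay = 110 × $3,939.58 + $10,100.00 = $443,453.80.

$443,450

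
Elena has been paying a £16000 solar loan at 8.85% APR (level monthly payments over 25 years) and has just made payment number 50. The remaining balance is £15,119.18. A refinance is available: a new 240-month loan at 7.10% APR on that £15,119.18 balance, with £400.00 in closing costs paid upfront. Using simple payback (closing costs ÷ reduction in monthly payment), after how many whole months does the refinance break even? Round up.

28 months

Current payment = 16,000 × 8.85%/12 / (1 − (1+0.0073750)^−300) = £132.63.
Refinanced payment = 15,119.18 × 0.0059167 / (1 − (1+0.0059167)^−240) = £118.13.
Monthly savings = £132.63 − £118.13 = £14.50.
Break-even = £400.00 / £14.50 = 27.59 → 28 months.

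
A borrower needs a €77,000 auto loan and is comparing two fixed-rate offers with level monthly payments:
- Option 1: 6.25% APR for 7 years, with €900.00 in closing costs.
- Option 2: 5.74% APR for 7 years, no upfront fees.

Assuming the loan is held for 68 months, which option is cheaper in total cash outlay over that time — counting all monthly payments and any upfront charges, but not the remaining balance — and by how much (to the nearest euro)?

Option 1: monthly rate = 6.25%/12 = 0.0052083; payment = 77,000 × 0.0052083 / (1 − (1+0.0052083)^−84) = €1,134.11.
Option 2: at 5.74% the monthly rate is 0.0047833, so the payment is 77,000 × 0.0047833 / (1 − 1.0047833^−84) = €1,115.29.
Over 68 months: Option 1 costs 68 × €1,134.11 + €900.00 = €78,019.48; Option 2 costs 68 × €1,115.29 = €75,839.72.
Option 2 is cheaper by €78,019.48 − €75,839.72 = €2,179.76.

Option 2 by €2,180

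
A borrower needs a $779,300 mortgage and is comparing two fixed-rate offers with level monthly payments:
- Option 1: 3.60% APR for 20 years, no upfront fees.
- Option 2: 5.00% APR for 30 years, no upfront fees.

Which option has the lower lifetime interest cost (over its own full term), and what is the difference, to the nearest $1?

Option 1 by $411,697

Option 1: monthly rate = 3.6%/12 = 0.0030000; payment = 779,300 × 0.0030000 / (1 − (1+0.0030000)^−240) = $4,559.77.
Total interest on Option 1 = 240 × $4,559.77 − $779,300 = $315,044.80.
Option 2: at 5.00% the monthly rate is 0.0041667, so the payment is 779,300 × 0.0041667 / (1 − 1.0041667^−360) = $4,183.45.
Total interest on Option 2 = 360 × $4,183.45 − $779,300 = $726,742.00.
Option 1 is lower by $411,697.20.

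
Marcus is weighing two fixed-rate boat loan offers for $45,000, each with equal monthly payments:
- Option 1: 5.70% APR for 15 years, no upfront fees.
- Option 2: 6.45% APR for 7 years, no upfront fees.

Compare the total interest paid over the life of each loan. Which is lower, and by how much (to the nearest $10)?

Option 2 by $11,010

Option 1: at 5.70% the monthly rate is 0.0047500, so the payment is 45,000 × 0.0047500 / (1 − 1.0047500^−180) = $372.48.
Total interest on Option 1 = 180 × $372.48 − $45,000 = $22,046.40.
Option 2: monthly rate = 6.45%/12 = 0.0053750; payment = 45,000 × 0.0053750 / (1 − (1+0.0053750)^−84) = $667.14.
Total interest on Option 2 = 84 × $667.14 − $45,000 = $11,039.76.
Option 2 is lower by $11,006.64.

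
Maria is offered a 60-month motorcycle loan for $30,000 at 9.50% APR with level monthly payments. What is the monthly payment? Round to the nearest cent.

$630.06

Monthly rate = 9.5%/12 = 0.0079167; payment = 30,000 × 0.0079167 / (1 − (1+0.0079167)^−60) = $630.06.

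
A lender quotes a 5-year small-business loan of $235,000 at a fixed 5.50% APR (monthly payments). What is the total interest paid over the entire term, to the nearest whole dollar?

$34,326

Monthly rate = 5.5%/12 = 0.0045833; payment = 235,000 × 0.0045833 / (1 − (1+0.0045833)^−60) = $4,488.77.
Total paid = 60 × $4,488.77 = $269,326.20; interest = $269,326.20 − $235,000 = $34,326.20.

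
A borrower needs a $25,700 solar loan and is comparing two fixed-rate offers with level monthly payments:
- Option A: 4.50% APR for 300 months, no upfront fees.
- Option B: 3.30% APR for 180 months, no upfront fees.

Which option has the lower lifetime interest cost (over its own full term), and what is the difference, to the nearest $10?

Option A: at 4.50% the monthly rate is 0.0037500, so the payment is 25,700 × 0.0037500 / (1 − 1.0037500^−300) = $142.85.
Total interest on Option A = 300 × $142.85 − $25,700 = $17,155.00.
Option B: at 3.30% the monthly rate is 0.0027500, so the payment is 25,700 × 0.0027500 / (1 − 1.0027500^−180) = $181.21.
Total interest on Option B = 180 × $181.21 − $25,700 = $6,917.80.
Option B is lower by $10,237.20.

Option B by $10,240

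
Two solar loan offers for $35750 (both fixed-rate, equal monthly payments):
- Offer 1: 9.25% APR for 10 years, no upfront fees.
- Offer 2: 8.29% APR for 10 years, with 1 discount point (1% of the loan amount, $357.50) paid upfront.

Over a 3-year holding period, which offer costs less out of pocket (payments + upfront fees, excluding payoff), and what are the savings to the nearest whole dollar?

Offer 1: monthly rate = 9.25%/12 = 0.0077083; payment = 35,750 × 0.0077083 / (1 − (1+0.0077083)^−120) = $457.72.
Offer 2: monthly rate = 8.29%/12 = 0.0069083; payment = 35,750 × 0.0069083 / (1 − (1+0.0069083)^−120) = $439.24.
Over 36 months: Offer 1 costs 36 × $457.72 = $16,477.92; Offer 2 costs 36 × $439.24 + $357.50 = $16,170.14.
Offer 2 is cheaper by $16,477.92 − $16,170.14 = $307.78.

Offer 2 by $308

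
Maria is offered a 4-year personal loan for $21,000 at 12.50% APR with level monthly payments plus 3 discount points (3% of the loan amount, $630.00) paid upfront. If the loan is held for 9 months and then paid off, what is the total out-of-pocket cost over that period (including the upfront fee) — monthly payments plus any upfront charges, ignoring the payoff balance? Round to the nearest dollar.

Monthly rate = 12.5%/12 = 0.0104167; payment = 21,000 × 0.0104167 / (1 − (1+0.0104167)^−48) = $558.18.
Total outlay = 9 × $558.18 + $630.00 = $5,653.62.

$5,654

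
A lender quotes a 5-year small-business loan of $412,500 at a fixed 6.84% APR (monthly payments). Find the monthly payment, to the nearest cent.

Monthly rate = 6.84%/12 = 0.0057000; payment = 412,500 × 0.0057000 / (1 − (1+0.0057000)^−60) = $8,136.89.

$8,136.89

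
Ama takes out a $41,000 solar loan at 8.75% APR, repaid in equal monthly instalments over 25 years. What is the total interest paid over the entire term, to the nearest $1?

$60,124

At 8.75% the monthly rate is 0.0072917, so the payment is 41,000 × 0.0072917 / (1 − 1.0072917^−300) = $337.08.
Total paid = 300 × $337.08 = $101,124.00; interest = $101,124.00 − $41,000 = $60,124.00.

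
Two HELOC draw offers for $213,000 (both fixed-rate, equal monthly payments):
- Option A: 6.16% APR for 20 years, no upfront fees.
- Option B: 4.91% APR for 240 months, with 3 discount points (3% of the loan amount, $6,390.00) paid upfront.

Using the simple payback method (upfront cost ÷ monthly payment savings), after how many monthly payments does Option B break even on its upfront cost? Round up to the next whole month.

Option A: monthly rate = 6.16%/12 = 0.0051333; payment = 213,000 × 0.0051333 / (1 − (1+0.0051333)^−240) = $1,545.72.
Option B: monthly rate = 4.91%/12 = 0.0040917; payment = 213,000 × 0.0040917 / (1 − (1+0.0040917)^−240) = $1,395.14.
Monthly savings = $1,545.72 − $1,395.14 = $150.58.
Break-even = $6,390.00 / $150.58 = 42.44 → 43 months.

43 months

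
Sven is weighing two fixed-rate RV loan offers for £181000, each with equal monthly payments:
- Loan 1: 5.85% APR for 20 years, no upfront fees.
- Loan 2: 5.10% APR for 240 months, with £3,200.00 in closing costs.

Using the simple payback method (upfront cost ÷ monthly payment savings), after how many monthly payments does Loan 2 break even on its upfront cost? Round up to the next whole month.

Loan 1: at 5.85% the monthly rate is 0.0048750, so the payment is 181,000 × 0.0048750 / (1 − 1.0048750^−240) = £1,281.13.
Loan 2: at 5.10% the monthly rate is 0.0042500, so the payment is 181,000 × 0.0042500 / (1 − 1.0042500^−240) = £1,204.54.
Monthly savings = £1,281.13 − £1,204.54 = £76.59.
Break-even = £3,200.00 / £76.59 = 41.78 → 42 months.

42 months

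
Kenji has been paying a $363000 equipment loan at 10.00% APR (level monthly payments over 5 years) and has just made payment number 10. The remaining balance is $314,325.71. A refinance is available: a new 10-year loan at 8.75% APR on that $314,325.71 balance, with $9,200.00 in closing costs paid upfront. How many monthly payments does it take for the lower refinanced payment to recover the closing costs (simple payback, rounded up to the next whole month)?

3 months

Current payment = 363,000 × 10%/12 / (1 − (1+0.0083333)^−60) = $7,712.68.
Refinanced payment = 314,325.71 × 0.0072917 / (1 − (1+0.0072917)^−120) = $3,939.34.
Monthly savings = $7,712.68 − $3,939.34 = $3,773.34.
Break-even = $9,200.00 / $3,773.34 = 2.44 → 3 months.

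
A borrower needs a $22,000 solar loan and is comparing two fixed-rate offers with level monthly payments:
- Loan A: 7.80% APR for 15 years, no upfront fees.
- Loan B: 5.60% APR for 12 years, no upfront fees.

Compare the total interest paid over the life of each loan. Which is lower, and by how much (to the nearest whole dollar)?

Loan A: monthly rate = 7.8%/12 = 0.0065000; payment = 22,000 × 0.0065000 / (1 − (1+0.0065000)^−180) = $207.71.
Total interest on Loan A = 180 × $207.71 − $22,000 = $15,387.80.
Loan B: at 5.60% the monthly rate is 0.0046667, so the payment is 22,000 × 0.0046667 / (1 − 1.0046667^−144) = $210.16.
Total interest on Loan B = 144 × $210.16 − $22,000 = $8,263.04.
Loan B is lower by $7,124.76.

Loan B by $7,125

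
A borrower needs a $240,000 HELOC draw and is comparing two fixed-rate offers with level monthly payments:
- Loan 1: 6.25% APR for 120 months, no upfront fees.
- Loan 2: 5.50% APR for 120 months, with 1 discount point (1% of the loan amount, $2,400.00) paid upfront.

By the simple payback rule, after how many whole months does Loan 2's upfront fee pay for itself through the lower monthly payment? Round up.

Loan 1: at 6.25% the monthly rate is 0.0052083, so the payment is 240,000 × 0.0052083 / (1 − 1.0052083^−120) = $2,694.72.
Loan 2: at 5.50% the monthly rate is 0.0045833, so the payment is 240,000 × 0.0045833 / (1 − 1.0045833^−120) = $2,604.63.
Monthly savings = $2,694.72 − $2,604.63 = $90.09.
Break-even = $2,400.00 / $90.09 = 26.64 → 27 months.

27 months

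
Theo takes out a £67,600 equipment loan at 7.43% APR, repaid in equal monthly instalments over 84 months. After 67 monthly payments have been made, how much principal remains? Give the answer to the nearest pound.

With monthly rate i = 7.43%/12 = 0.0061917, the balance after k of n payments is P · [(1+i)^n − (1+i)^k] / [(1+i)^n − 1].
(1+0.0061917)^84 = 1.67950058 and (1+0.0061917)^67 = 1.51219564, so the balance is 67,600 × (1.67950058 − 1.51219564) / (1.67950058 − 1) = £16,644.30.

£16,644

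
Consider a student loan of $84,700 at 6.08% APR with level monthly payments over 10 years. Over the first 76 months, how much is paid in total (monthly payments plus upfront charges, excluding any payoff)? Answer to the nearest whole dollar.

$71,725

At 6.08% the monthly rate is 0.0050667, so the payment is 84,700 × 0.0050667 / (1 − 1.0050667^−120) = $943.75.
Total outlay = 76 × $943.75 = $71,725.00.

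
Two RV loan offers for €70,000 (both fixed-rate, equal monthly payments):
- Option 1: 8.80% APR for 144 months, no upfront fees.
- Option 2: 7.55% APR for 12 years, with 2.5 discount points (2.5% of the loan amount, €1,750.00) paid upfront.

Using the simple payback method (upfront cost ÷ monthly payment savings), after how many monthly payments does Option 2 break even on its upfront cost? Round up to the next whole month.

Option 1: monthly rate = 8.8%/12 = 0.0073333; payment = 70,000 × 0.0073333 / (1 − (1+0.0073333)^−144) = €788.76.
Option 2: at 7.55% the monthly rate is 0.0062917, so the payment is 70,000 × 0.0062917 / (1 − 1.0062917^−144) = €740.55.
Monthly savings = €788.76 − €740.55 = €48.21.
Break-even = €1,750.00 / €48.21 = 36.30 → 37 months.

37 months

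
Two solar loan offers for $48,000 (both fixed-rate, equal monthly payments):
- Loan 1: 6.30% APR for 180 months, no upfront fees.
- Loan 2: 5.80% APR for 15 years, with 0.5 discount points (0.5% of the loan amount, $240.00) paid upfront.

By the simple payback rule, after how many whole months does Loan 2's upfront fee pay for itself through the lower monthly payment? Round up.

Loan 1: at 6.30% the monthly rate is 0.0052500, so the payment is 48,000 × 0.0052500 / (1 − 1.0052500^−180) = $412.87.
Loan 2: at 5.80% the monthly rate is 0.0048333, so the payment is 48,000 × 0.0048333 / (1 − 1.0048333^−180) = $399.88.
Monthly savings = $412.87 − $399.88 = $12.99.
Break-even = $240.00 / $12.99 = 18.48 → 19 months.

19 months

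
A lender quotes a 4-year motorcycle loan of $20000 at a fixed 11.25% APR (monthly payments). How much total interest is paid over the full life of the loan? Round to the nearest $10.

At 11.25% the monthly rate is 0.0093750, so the payment is 20,000 × 0.0093750 / (1 − 1.0093750^−48) = $519.34.
Total paid = 48 × $519.34 = $24,928.32; interest = $24,928.32 − $20,000 = $4,928.32.

$4,930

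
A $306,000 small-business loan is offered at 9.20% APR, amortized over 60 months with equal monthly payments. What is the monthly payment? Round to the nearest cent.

$6,381.80

At 9.20% the monthly rate is 0.0076667, so the payment is 306,000 × 0.0076667 / (1 − 1.0076667^−60) = $6,381.80.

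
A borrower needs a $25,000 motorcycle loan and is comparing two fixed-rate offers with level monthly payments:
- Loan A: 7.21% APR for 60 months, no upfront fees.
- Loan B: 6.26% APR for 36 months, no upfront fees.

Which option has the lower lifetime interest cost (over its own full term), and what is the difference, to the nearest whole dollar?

Loan B by $2,365

Loan A: at 7.21% the monthly rate is 0.0060083, so the payment is 25,000 × 0.0060083 / (1 − 1.0060083^−60) = $497.51.
Total interest on Loan A = 60 × $497.51 − $25,000 = $4,850.60.
Loan B: at 6.26% the monthly rate is 0.0052167, so the payment is 25,000 × 0.0052167 / (1 − 1.0052167^−36) = $763.50.
Total interest on Loan B = 36 × $763.50 − $25,000 = $2,486.00.
Loan B is lower by $2,364.60.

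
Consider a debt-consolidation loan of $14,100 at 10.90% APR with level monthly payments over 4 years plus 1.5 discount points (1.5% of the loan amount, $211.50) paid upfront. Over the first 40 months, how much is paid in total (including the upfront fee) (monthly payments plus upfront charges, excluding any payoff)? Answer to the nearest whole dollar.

$14,761

Monthly rate = 10.9%/12 = 0.0090833; payment = 14,100 × 0.0090833 / (1 − (1+0.0090833)^−48) = $363.74.
Total outlay = 40 × $363.74 + $211.50 = $14,761.10.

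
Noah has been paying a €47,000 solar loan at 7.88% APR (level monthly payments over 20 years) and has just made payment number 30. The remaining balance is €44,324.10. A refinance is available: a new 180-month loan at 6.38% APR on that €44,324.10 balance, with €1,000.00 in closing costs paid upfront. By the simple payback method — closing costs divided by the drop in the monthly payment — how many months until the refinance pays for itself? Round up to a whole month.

Current payment = 47,000 × 7.88%/12 / (1 − (1+0.0065667)^−240) = €389.62.
Refinanced payment = 44,324.10 × 0.0053167 / (1 − (1+0.0053167)^−180) = €383.19.
Monthly savings = €389.62 − €383.19 = €6.43.
Break-even = €1,000.00 / €6.43 = 155.52 → 156 months.

156 months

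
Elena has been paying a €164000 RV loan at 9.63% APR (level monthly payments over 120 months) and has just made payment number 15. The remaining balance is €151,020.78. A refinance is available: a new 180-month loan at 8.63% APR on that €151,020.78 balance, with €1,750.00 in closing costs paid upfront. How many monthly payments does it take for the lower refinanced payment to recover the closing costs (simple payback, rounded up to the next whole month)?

Current payment = 164,000 × 9.63%/12 / (1 − (1+0.0080250)^−120) = €2,133.81.
Refinanced payment = 151,020.78 × 0.0071917 / (1 − (1+0.0071917)^−180) = €1,498.69.
Monthly savings = €2,133.81 − €1,498.69 = €635.12.
Break-even = €1,750.00 / €635.12 = 2.76 → 3 months.

3 months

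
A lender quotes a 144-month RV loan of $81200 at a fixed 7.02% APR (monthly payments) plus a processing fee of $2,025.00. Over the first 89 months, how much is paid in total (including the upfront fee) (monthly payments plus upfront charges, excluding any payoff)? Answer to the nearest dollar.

At 7.02% the monthly rate is 0.0058500, so the payment is 81,200 × 0.0058500 / (1 − 1.0058500^−144) = $835.91.
Total outlay = 89 × $835.91 + $2,025.00 = $76,420.99.

$76,421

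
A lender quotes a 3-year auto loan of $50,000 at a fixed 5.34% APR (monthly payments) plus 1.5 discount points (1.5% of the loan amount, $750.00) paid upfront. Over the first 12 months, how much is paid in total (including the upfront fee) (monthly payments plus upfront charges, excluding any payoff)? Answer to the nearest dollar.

$18,824

Monthly rate = 5.34%/12 = 0.0044500; payment = 50,000 × 0.0044500 / (1 − (1+0.0044500)^−36) = $1,506.19.
Total outlay = 12 × $1,506.19 + $750.00 = $18,824.28.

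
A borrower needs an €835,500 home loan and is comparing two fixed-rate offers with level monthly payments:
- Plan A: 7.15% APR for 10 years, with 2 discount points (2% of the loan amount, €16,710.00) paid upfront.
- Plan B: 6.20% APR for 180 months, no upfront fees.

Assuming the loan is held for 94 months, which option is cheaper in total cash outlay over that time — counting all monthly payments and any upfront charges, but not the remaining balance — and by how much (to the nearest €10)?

Plan A: monthly rate = 7.15%/12 = 0.0059583; payment = 835,500 × 0.0059583 / (1 − (1+0.0059583)^−120) = €9,765.58.
Plan B: at 6.20% the monthly rate is 0.0051667, so the payment is 835,500 × 0.0051667 / (1 − 1.0051667^−180) = €7,141.02.
Over 94 months: Plan A costs 94 × €9,765.58 + €16,710.00 = €934,674.52; Plan B costs 94 × €7,141.02 = €671,255.88.
Plan B is cheaper by €934,674.52 − €671,255.88 = €263,418.64.

Plan B by €263,420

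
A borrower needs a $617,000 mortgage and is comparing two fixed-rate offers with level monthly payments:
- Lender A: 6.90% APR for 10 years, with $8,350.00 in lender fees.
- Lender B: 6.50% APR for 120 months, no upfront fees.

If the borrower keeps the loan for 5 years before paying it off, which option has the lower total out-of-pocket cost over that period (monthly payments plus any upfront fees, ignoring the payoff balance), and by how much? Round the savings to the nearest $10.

Lender B by $15,920

Lender A: monthly rate = 6.9%/12 = 0.0057500; payment = 617,000 × 0.0057500 / (1 − (1+0.0057500)^−120) = $7,132.13.
Lender B: at 6.50% the monthly rate is 0.0054167, so the payment is 617,000 × 0.0054167 / (1 − 1.0054167^−120) = $7,005.91.
Over 60 months: Lender A costs 60 × $7,132.13 + $8,350.00 = $436,277.80; Lender B costs 60 × $7,005.91 = $420,354.60.
Lender B is cheaper by $436,277.80 − $420,354.60 = $15,923.20.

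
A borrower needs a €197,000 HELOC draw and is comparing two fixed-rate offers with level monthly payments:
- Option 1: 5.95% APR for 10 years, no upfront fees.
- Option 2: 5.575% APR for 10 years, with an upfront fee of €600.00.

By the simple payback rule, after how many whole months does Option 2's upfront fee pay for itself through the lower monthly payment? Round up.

Option 1: monthly rate = 5.95%/12 = 0.0049583; payment = 197,000 × 0.0049583 / (1 − (1+0.0049583)^−120) = €2,182.16.
Option 2: monthly rate = 5.575%/12 = 0.0046458; payment = 197,000 × 0.0046458 / (1 − (1+0.0046458)^−120) = €2,145.30.
Monthly savings = €2,182.16 − €2,145.30 = €36.86.
Break-even = €600.00 / €36.86 = 16.28 → 17 months.

17 months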